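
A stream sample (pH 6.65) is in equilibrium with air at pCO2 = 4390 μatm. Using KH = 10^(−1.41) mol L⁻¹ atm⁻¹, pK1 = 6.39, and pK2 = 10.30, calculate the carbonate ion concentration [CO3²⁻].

[CO3²⁻] = 0.0696 μmol/L

[CO2*] = KH · pCO2 = 10^(−1.41) × 4390×10^-6 = 1.708×10^-4 mol/L
α₀ = 1/(1 + K1/[H⁺] + K1K2/[H⁺]²) = 1/(1 + 10^+0.26 + 10^-3.39) = 0.3546
DIC = [CO2*]/α₀ = 1.708×10^-4 / 0.3546 = 0.4816 mmol/L
[CO3²⁻] = α₂·DIC; α₂ = 0.0001445, so [CO3²⁻] = 0.0001445 × 0.4816 = 6.96×10^-5 mmol/L = 0.0696 μmol/L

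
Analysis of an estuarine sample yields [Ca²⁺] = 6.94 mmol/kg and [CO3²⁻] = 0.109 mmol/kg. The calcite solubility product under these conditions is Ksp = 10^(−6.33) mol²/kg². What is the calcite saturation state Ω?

Ksp = 10^(−6.33) = 4.677×10^-7
Ω = [Ca²⁺][CO3²⁻]/Ksp = (6.94×10^-3)(0.109×10^-3) / 4.677×10^-7 = 1.62

Ω = 1.62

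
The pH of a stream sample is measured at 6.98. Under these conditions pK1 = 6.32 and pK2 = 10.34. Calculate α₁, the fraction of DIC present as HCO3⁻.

α₁ = 0.820

α₁ = 1 / (1 + [H⁺]/K1 + K2/[H⁺]) = 1 / (1 + 10^-0.66 + 10^-3.36)
   = 1 / (1 + 0.21878 + 0.00043652) = 1/1.2192 = 0.8202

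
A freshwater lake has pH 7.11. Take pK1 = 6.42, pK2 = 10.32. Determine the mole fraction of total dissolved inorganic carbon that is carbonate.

α₂ = 0.000512

α₂ = 1 / (1 + [H⁺]/K2 + [H⁺]²/(K1K2)) = 1 / (1 + 10^+3.21 + 10^+2.52)
   = 1 / (1 + 1621.8 + 331.13) = 1/1953.9 = 0.0005118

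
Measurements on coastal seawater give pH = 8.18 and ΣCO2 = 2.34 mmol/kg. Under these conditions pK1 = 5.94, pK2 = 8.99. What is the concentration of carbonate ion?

α₂ = 1 / (1 + [H⁺]/K2 + [H⁺]²/(K1K2)) = 1 / (1 + 10^+0.81 + 10^-1.43)
   = 1 / (1 + 6.4565 + 0.037154) = 1/7.4937 = 0.1334
[CO3²⁻] = α₂ × DIC = 0.1334 × 2.34 = 0.312 mmol/kg

[CO3²⁻] = 0.312 mmol/kg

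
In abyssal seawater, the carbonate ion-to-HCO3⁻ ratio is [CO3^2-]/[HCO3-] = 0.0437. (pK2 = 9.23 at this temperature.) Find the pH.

pH = 7.87

From K2 = [H⁺][CO3^2-]/[HCO3-]:  pH = pK2 + log₁₀([CO3^2-]/[HCO3-])
log₁₀(0.0437) = -1.360
pH = 9.23 + (-1.360) = 7.87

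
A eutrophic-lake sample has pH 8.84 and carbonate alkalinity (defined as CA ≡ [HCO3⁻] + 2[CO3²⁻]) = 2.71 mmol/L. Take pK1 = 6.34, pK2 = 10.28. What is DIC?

DIC = 2.63 mmol/L

CA = [HCO3⁻] + 2[CO3²⁻] = (α₁ + 2α₂)·DIC
At pH 8.84: [H⁺]/K1 = 10^-2.50 = 0.0031623, K2/[H⁺] = 10^-1.44 = 0.036308
α₁ = 1/(1 + 0.0031623 + 0.036308) = 1/1.0395 = 0.9620; α₂ = α₁·K2/[H⁺] = 0.03493
α₁ + 2α₂ = 1.0319
DIC = CA / (α₁ + 2α₂) = 2.71 / 1.0319 = 2.63 mmol/L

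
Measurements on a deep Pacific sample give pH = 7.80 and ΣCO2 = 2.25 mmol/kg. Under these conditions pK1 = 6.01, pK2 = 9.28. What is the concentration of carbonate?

[CO3²⁻] = 0.0710 mmol/kg

α₂ = 1 / (1 + [H⁺]/K2 + [H⁺]²/(K1K2)) = 1 / (1 + 10^+1.48 + 10^-0.31)
   = 1 / (1 + 30.200 + 0.48978) = 1/31.689 = 0.03156
[CO3²⁻] = α₂ × DIC = 0.03156 × 2.25 = 0.0710 mmol/kg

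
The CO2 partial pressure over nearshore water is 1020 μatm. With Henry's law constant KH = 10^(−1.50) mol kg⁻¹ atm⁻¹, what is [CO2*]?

KH = 10^(−1.50) = 3.162×10^-2 mol kg⁻¹ atm⁻¹
[CO2*] = KH · pCO2 = 3.162×10^-2 × 1020×10^-6 atm = 3.23×10^-5 mol/kg

[CO2*] = 32.3 μmol/kg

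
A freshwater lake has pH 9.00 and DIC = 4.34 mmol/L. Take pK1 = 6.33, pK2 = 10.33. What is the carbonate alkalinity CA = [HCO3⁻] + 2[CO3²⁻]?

CA = 4.52 mmol/L

CA = [HCO3⁻] + 2[CO3²⁻] = (α₁ + 2α₂)·DIC
At pH 9.00: [H⁺]/K1 = 10^-2.67 = 0.0021380, K2/[H⁺] = 10^-1.33 = 0.046774
α₁ = 1/(1 + 0.0021380 + 0.046774) = 1/1.0489 = 0.9534; α₂ = α₁·K2/[H⁺] = 0.04459
α₁ + 2α₂ = 1.0426
CA = 1.0426 × 4.34 = 4.52 mmol/L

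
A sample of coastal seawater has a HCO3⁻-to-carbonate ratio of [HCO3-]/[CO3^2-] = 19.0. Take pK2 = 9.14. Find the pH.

From K2 = [H⁺][CO3^2-]/[HCO3-]:  pH = pK2 − log₁₀([HCO3-]/[CO3^2-])
log₁₀(19.0) = +1.279
pH = 9.14 − (+1.279) = 7.86

pH = 7.86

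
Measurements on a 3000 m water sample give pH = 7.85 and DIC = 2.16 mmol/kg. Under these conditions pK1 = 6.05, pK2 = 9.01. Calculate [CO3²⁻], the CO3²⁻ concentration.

α₂ = 1 / (1 + [H⁺]/K2 + [H⁺]²/(K1K2)) = 1 / (1 + 10^+1.16 + 10^-0.64)
   = 1 / (1 + 14.454 + 0.22909) = 1/15.683 = 0.06376
[CO3²⁻] = α₂ × DIC = 0.06376 × 2.16 = 0.138 mmol/kg

[CO3²⁻] = 0.138 mmol/kg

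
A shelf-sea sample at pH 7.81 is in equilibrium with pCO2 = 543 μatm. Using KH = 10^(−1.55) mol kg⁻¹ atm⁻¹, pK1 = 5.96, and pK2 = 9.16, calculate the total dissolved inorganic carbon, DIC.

[CO2*] = KH · pCO2 = 10^(−1.55) × 543×10^-6 = 1.530×10^-5 mol/kg
α₀ = 1/(1 + K1/[H⁺] + K1K2/[H⁺]²) = 1/(1 + 10^+1.85 + 10^+0.50) = 0.01334
DIC = [CO2*]/α₀ = 1.530×10^-5 / 0.01334 = 1.15 mmol/kg

DIC = 1.15 mmol/kg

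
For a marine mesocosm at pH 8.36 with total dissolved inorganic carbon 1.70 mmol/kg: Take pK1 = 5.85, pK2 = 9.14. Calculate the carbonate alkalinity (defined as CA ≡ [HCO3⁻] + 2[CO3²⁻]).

CA = [HCO3⁻] + 2[CO3²⁻] = (α₁ + 2α₂)·DIC
At pH 8.36: [H⁺]/K1 = 10^-2.51 = 0.0030903, K2/[H⁺] = 10^-0.78 = 0.16596
α₁ = 1/(1 + 0.0030903 + 0.16596) = 1/1.1690 = 0.8554; α₂ = α₁·K2/[H⁺] = 0.1420
α₁ + 2α₂ = 1.1393
CA = 1.1393 × 1.70 = 1.94 mmol/kg

CA = 1.94 mmol/kg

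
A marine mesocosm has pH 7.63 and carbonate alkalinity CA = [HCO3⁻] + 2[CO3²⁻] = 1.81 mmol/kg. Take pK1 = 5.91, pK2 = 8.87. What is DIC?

DIC = 1.75 mmol/kg

CA = [HCO3⁻] + 2[CO3²⁻] = (α₁ + 2α₂)·DIC
At pH 7.63: [H⁺]/K1 = 10^-1.72 = 0.019055, K2/[H⁺] = 10^-1.24 = 0.057544
α₁ = 1/(1 + 0.019055 + 0.057544) = 1/1.0766 = 0.9289; α₂ = α₁·K2/[H⁺] = 0.05345
α₁ + 2α₂ = 1.0358
DIC = CA / (α₁ + 2α₂) = 1.81 / 1.0358 = 1.75 mmol/kg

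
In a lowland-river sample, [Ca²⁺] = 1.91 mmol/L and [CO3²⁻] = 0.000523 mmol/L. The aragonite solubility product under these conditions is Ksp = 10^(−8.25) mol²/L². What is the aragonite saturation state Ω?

Ω = 0.178

Ksp = 10^(−8.25) = 5.623×10^-9
Ω = [Ca²⁺][CO3²⁻]/Ksp = (1.91×10^-3)(0.000523×10^-3) / 5.623×10^-9 = 0.178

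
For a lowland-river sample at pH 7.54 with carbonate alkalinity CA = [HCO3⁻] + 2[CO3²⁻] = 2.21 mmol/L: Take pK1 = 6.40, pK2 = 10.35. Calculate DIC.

CA = [HCO3⁻] + 2[CO3²⁻] = (α₁ + 2α₂)·DIC
At pH 7.54: [H⁺]/K1 = 10^-1.14 = 0.072444, K2/[H⁺] = 10^-2.81 = 0.0015488
α₁ = 1/(1 + 0.072444 + 0.0015488) = 1/1.0740 = 0.9311; α₂ = α₁·K2/[H⁺] = 0.001442
α₁ + 2α₂ = 0.9340
DIC = CA / (α₁ + 2α₂) = 2.21 / 0.9340 = 2.37 mmol/L

DIC = 2.37 mmol/L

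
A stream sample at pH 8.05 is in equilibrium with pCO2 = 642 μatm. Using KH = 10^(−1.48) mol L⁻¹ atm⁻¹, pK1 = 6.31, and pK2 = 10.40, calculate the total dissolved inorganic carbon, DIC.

DIC = 1.19 mmol/L

[CO2*] = KH · pCO2 = 10^(−1.48) × 642×10^-6 = 2.126×10^-5 mol/L
α₀ = 1/(1 + K1/[H⁺] + K1K2/[H⁺]²) = 1/(1 + 10^+1.74 + 10^-0.61) = 0.01779
DIC = [CO2*]/α₀ = 2.126×10^-5 / 0.01779 = 1.19 mmol/L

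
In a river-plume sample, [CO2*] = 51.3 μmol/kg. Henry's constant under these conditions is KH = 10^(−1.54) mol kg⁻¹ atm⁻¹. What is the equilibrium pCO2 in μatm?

pCO2 = 1780 μatm

KH = 10^(−1.54) = 2.884×10^-2 mol kg⁻¹ atm⁻¹
pCO2 = [CO2*]/KH = 51.3×10^-6 / 2.884×10^-2 = 1.78×10^-3 atm = 1780 μatm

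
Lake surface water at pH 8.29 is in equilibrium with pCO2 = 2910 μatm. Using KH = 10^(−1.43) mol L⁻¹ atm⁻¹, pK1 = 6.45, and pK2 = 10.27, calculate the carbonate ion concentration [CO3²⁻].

[CO2*] = KH · pCO2 = 10^(−1.43) × 2910×10^-6 = 1.081×10^-4 mol/L
α₀ = 1/(1 + K1/[H⁺] + K1K2/[H⁺]²) = 1/(1 + 10^+1.84 + 10^-0.14) = 0.01410
DIC = [CO2*]/α₀ = 1.081×10^-4 / 0.01410 = 7.666 mmol/L
[CO3²⁻] = α₂·DIC; α₂ = 0.01022, so [CO3²⁻] = 0.01022 × 7.666 = 0.0783 mmol/L

[CO3²⁻] = 0.0783 mmol/L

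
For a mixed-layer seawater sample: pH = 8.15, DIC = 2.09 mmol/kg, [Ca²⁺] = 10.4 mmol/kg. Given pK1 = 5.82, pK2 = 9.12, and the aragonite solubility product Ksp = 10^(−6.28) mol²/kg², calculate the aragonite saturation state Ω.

α₂ = 1 / (1 + [H⁺]/K2 + [H⁺]²/(K1K2)) = 1 / (1 + 10^+0.97 + 10^-1.36)
   = 1 / (1 + 9.3325 + 0.043652) = 1/10.376 = 0.09637
[CO3²⁻] = α₂ × DIC = 0.09637 × 2.09 = 0.2014 mmol/kg
Ksp = 10^(−6.28) = 5.248×10^-7
Ω = [Ca²⁺][CO3²⁻]/Ksp = (10.4×10^-3)(2.014×10^-4) / 5.248×10^-7 = 3.99

Ω = 3.99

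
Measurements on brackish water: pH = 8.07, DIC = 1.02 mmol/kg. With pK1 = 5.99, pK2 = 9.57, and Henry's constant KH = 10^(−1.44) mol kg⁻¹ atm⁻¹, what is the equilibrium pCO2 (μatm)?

α₀ = 1 / (1 + K1/[H⁺] + K1K2/[H⁺]²) = 1 / (1 + 10^+2.08 + 10^+0.58)
   = 1 / (1 + 120.23 + 3.8019) = 1/125.03 = 0.007998
[CO2*] = α₀ × DIC = 0.007998 × 1.02 = 0.008158 mmol/kg = 8.158 μmol/kg
pCO2 = [CO2*]/KH = 8.158×10^-6 / 3.631×10^-2 = 225 μatm

pCO2 = 225 μatm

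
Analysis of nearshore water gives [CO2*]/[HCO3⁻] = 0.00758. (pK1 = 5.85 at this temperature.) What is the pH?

From K1 = [H⁺][HCO3⁻]/[CO2*]:  pH = pK1 − log₁₀([CO2*]/[HCO3⁻])
log₁₀(0.00758) = -2.120
pH = 5.85 − (-2.120) = 7.97

pH = 7.97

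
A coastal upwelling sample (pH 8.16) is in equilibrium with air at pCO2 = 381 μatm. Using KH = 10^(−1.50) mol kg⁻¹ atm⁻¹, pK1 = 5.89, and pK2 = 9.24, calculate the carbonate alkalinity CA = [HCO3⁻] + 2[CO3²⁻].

CA = 2.62 mmol/kg

[CO2*] = KH · pCO2 = 10^(−1.50) × 381×10^-6 = 1.205×10^-5 mol/kg
α₀ = 1/(1 + K1/[H⁺] + K1K2/[H⁺]²) = 1/(1 + 10^+2.27 + 10^+1.19) = 0.004933
DIC = [CO2*]/α₀ = 1.205×10^-5 / 0.004933 = 2.442 mmol/kg
CA = (α₁ + 2α₂)·DIC = (0.9187 + 2×0.07641) × 2.442 = 2.62 mmol/kg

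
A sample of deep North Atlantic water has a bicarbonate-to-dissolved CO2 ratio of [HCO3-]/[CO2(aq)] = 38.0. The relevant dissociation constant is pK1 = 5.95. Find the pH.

From K1 = [H⁺][HCO3-]/[CO2(aq)]:  pH = pK1 + log₁₀([HCO3-]/[CO2(aq)])
log₁₀(38.0) = +1.580
pH = 5.95 + (+1.580) = 7.53

pH = 7.53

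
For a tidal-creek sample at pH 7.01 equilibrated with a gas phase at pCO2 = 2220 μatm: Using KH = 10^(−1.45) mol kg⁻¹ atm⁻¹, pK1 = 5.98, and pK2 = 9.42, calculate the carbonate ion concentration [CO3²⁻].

[CO2*] = KH · pCO2 = 10^(−1.45) × 2220×10^-6 = 7.877×10^-5 mol/kg
α₀ = 1/(1 + K1/[H⁺] + K1K2/[H⁺]²) = 1/(1 + 10^+1.03 + 10^-1.38) = 0.08506
DIC = [CO2*]/α₀ = 7.877×10^-5 / 0.08506 = 0.9261 mmol/kg
[CO3²⁻] = α₂·DIC; α₂ = 0.003546, so [CO3²⁻] = 0.003546 × 0.9261 = 0.00328 mmol/kg = 3.28 μmol/kg

[CO3²⁻] = 3.28 μmol/kg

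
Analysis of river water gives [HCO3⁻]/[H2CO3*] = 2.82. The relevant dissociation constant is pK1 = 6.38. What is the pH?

From K1 = [H⁺][HCO3⁻]/[H2CO3*]:  pH = pK1 + log₁₀([HCO3⁻]/[H2CO3*])
log₁₀(2.82) = +0.450
pH = 6.38 + (+0.450) = 6.83

pH = 6.83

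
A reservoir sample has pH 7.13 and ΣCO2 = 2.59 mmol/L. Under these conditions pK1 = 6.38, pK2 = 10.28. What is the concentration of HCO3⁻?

α₁ = 1 / (1 + [H⁺]/K1 + K2/[H⁺]) = 1 / (1 + 10^-0.75 + 10^-3.15)
   = 1 / (1 + 0.17783 + 0.00070795) = 1/1.1785 = 0.8485
[HCO3⁻] = α₁ × DIC = 0.8485 × 2.59 = 2.20 mmol/L

[HCO3⁻] = 2.20 mmol/L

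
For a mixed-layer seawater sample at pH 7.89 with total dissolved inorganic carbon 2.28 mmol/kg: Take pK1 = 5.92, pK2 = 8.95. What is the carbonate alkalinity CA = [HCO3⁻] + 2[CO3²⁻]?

CA = 2.44 mmol/kg

CA = [HCO3⁻] + 2[CO3²⁻] = (α₁ + 2α₂)·DIC
At pH 7.89: [H⁺]/K1 = 10^-1.97 = 0.010715, K2/[H⁺] = 10^-1.06 = 0.087096
α₁ = 1/(1 + 0.010715 + 0.087096) = 1/1.0978 = 0.9109; α₂ = α₁·K2/[H⁺] = 0.07934
α₁ + 2α₂ = 1.0696
CA = 1.0696 × 2.28 = 2.44 mmol/kg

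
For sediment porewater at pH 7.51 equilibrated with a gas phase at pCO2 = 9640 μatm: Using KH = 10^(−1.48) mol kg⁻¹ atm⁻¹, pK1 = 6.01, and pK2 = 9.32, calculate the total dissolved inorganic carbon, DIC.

DIC = 10.6 mmol/kg

[CO2*] = KH · pCO2 = 10^(−1.48) × 9640×10^-6 = 3.192×10^-4 mol/kg
α₀ = 1/(1 + K1/[H⁺] + K1K2/[H⁺]²) = 1/(1 + 10^+1.50 + 10^-0.31) = 0.03020
DIC = [CO2*]/α₀ = 3.192×10^-4 / 0.03020 = 10.6 mmol/kg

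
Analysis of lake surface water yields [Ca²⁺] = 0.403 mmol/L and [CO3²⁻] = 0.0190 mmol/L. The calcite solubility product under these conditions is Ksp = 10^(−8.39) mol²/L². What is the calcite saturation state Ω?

Ksp = 10^(−8.39) = 4.074×10^-9
Ω = [Ca²⁺][CO3²⁻]/Ksp = (0.403×10^-3)(0.0190×10^-3) / 4.074×10^-9 = 1.88

Ω = 1.88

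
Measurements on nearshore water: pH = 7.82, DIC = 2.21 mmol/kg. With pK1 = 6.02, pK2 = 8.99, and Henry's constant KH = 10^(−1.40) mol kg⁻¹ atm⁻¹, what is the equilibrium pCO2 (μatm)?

pCO2 = 812 μatm

α₀ = 1 / (1 + K1/[H⁺] + K1K2/[H⁺]²) = 1 / (1 + 10^+1.80 + 10^+0.63)
   = 1 / (1 + 63.096 + 4.2658) = 1/68.362 = 0.01463
[CO2*] = α₀ × DIC = 0.01463 × 2.21 = 0.03233 mmol/kg
pCO2 = [CO2*]/KH = 3.233×10^-5 / 3.981×10^-2 = 812 μatm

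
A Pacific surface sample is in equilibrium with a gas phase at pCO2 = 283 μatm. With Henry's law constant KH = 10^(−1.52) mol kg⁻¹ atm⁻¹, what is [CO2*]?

[CO2*] = 8.55 μmol/kg

KH = 10^(−1.52) = 3.020×10^-2 mol kg⁻¹ atm⁻¹
[CO2*] = KH · pCO2 = 3.020×10^-2 × 283×10^-6 atm = 8.55×10^-6 mol/kg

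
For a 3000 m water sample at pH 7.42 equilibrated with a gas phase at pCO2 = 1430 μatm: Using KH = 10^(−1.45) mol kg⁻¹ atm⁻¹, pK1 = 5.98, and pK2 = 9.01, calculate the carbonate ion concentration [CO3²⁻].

[CO2*] = KH · pCO2 = 10^(−1.45) × 1430×10^-6 = 5.074×10^-5 mol/kg
α₀ = 1/(1 + K1/[H⁺] + K1K2/[H⁺]²) = 1/(1 + 10^+1.44 + 10^-0.15) = 0.03419
DIC = [CO2*]/α₀ = 5.074×10^-5 / 0.03419 = 1.484 mmol/kg
[CO3²⁻] = α₂·DIC; α₂ = 0.02420, so [CO3²⁻] = 0.02420 × 1.484 = 0.0359 mmol/kg

[CO3²⁻] = 0.0359 mmol/kg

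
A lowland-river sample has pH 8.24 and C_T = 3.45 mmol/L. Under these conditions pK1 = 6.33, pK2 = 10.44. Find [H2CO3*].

α₀ = 1 / (1 + K1/[H⁺] + K1K2/[H⁺]²) = 1 / (1 + 10^+1.91 + 10^-0.29)
   = 1 / (1 + 81.283 + 0.51286) = 1/82.796 = 0.01208
[CO2*] = α₀ × DIC = 0.01208 × 3.45 = 0.0417 mmol/L

[CO2*] = 0.0417 mmol/L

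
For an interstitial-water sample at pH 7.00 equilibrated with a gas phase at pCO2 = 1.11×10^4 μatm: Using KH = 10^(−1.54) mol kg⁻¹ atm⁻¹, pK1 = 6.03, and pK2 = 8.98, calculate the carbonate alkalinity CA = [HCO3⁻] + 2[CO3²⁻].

[CO2*] = KH · pCO2 = 10^(−1.54) × 1.11×10^4×10^-6 = 3.201×10^-4 mol/kg
α₀ = 1/(1 + K1/[H⁺] + K1K2/[H⁺]²) = 1/(1 + 10^+0.97 + 10^-1.01) = 0.09587
DIC = [CO2*]/α₀ = 3.201×10^-4 / 0.09587 = 3.339 mmol/kg
CA = (α₁ + 2α₂)·DIC = (0.8948 + 2×0.009369) × 3.339 = 3.05 mmol/kg

CA = 3.05 mmol/kg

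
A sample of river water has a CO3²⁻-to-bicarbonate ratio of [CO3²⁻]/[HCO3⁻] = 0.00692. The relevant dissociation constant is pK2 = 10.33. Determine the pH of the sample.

pH = 8.17

From K2 = [H⁺][CO3²⁻]/[HCO3⁻]:  pH = pK2 + log₁₀([CO3²⁻]/[HCO3⁻])
log₁₀(0.00692) = -2.160
pH = 10.33 + (-2.160) = 8.17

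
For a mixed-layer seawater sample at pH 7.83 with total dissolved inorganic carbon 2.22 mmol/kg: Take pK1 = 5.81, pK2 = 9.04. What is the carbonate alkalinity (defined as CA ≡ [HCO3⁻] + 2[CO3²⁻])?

CA = [HCO3⁻] + 2[CO3²⁻] = (α₁ + 2α₂)·DIC
At pH 7.83: [H⁺]/K1 = 10^-2.02 = 0.0095499, K2/[H⁺] = 10^-1.21 = 0.061660
α₁ = 1/(1 + 0.0095499 + 0.061660) = 1/1.0712 = 0.9335; α₂ = α₁·K2/[H⁺] = 0.05756
α₁ + 2α₂ = 1.0486
CA = 1.0486 × 2.22 = 2.33 mmol/kg

CA = 2.33 mmol/kg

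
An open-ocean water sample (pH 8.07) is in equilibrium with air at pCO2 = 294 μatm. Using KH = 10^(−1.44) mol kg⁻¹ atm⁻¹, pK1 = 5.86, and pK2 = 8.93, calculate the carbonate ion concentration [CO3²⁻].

[CO2*] = KH · pCO2 = 10^(−1.44) × 294×10^-6 = 1.067×10^-5 mol/kg
α₀ = 1/(1 + K1/[H⁺] + K1K2/[H⁺]²) = 1/(1 + 10^+2.21 + 10^+1.35) = 0.005389
DIC = [CO2*]/α₀ = 1.067×10^-5 / 0.005389 = 1.981 mmol/kg
[CO3²⁻] = α₂·DIC; α₂ = 0.1206, so [CO3²⁻] = 0.1206 × 1.981 = 0.239 mmol/kg

[CO3²⁻] = 0.239 mmol/kg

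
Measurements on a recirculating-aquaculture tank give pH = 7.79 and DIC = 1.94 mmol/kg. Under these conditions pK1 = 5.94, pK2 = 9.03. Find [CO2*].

[CO2*] = 0.0256 mmol/kg

α₀ = 1 / (1 + K1/[H⁺] + K1K2/[H⁺]²) = 1 / (1 + 10^+1.85 + 10^+0.61)
   = 1 / (1 + 70.795 + 4.0738) = 1/75.868 = 0.01318
[CO2*] = α₀ × DIC = 0.01318 × 1.94 = 0.0256 mmol/kg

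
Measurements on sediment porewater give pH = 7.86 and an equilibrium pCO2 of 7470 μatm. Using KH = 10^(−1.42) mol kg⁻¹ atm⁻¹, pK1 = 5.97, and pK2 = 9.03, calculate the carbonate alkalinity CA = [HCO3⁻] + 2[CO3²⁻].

CA = 25.0 mmol/kg

[CO2*] = KH · pCO2 = 10^(−1.42) × 7470×10^-6 = 2.840×10^-4 mol/kg
α₀ = 1/(1 + K1/[H⁺] + K1K2/[H⁺]²) = 1/(1 + 10^+1.89 + 10^+0.72) = 0.01192
DIC = [CO2*]/α₀ = 2.840×10^-4 / 0.01192 = 23.82 mmol/kg
CA = (α₁ + 2α₂)·DIC = (0.9255 + 2×0.06257) × 23.82 = 25.0 mmol/kg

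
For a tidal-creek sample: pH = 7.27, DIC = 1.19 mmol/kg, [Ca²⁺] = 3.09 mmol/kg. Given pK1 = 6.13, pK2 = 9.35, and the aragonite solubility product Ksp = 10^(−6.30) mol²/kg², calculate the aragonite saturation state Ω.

Ω = 0.0565

α₂ = 1 / (1 + [H⁺]/K2 + [H⁺]²/(K1K2)) = 1 / (1 + 10^+2.08 + 10^+0.94)
   = 1 / (1 + 120.23 + 8.7096) = 1/129.94 = 0.007696
[CO3²⁻] = α₂ × DIC = 0.007696 × 1.19 = 0.009158 mmol/kg = 9.158 μmol/kg
Ksp = 10^(−6.30) = 5.012×10^-7
Ω = [Ca²⁺][CO3²⁻]/Ksp = (3.09×10^-3)(9.158×10^-6) / 5.012×10^-7 = 0.0565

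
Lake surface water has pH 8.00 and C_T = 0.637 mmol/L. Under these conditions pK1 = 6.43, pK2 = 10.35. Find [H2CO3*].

α₀ = 1 / (1 + K1/[H⁺] + K1K2/[H⁺]²) = 1 / (1 + 10^+1.57 + 10^-0.78)
   = 1 / (1 + 37.154 + 0.16596) = 1/38.319 = 0.02610
[CO2*] = α₀ × DIC = 0.02610 × 0.637 = 0.0166 mmol/L = 16.6 μmol/L

[CO2*] = 16.6 μmol/L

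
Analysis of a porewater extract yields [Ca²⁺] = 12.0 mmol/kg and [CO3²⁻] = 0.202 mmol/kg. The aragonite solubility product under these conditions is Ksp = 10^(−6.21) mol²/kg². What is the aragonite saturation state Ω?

Ω = 3.93

Ksp = 10^(−6.21) = 6.166×10^-7
Ω = [Ca²⁺][CO3²⁻]/Ksp = (12.0×10^-3)(0.202×10^-3) / 6.166×10^-7 = 3.93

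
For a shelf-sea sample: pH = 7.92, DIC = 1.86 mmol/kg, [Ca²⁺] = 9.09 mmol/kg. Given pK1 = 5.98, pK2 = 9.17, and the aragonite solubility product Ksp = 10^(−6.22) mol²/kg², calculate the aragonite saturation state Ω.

Ω = 1.48

α₂ = 1 / (1 + [H⁺]/K2 + [H⁺]²/(K1K2)) = 1 / (1 + 10^+1.25 + 10^-0.69)
   = 1 / (1 + 17.783 + 0.20417) = 1/18.987 = 0.05267
[CO3²⁻] = α₂ × DIC = 0.05267 × 1.86 = 0.09796 mmol/kg
Ksp = 10^(−6.22) = 6.026×10^-7
Ω = [Ca²⁺][CO3²⁻]/Ksp = (9.09×10^-3)(9.796×10^-5) / 6.026×10^-7 = 1.48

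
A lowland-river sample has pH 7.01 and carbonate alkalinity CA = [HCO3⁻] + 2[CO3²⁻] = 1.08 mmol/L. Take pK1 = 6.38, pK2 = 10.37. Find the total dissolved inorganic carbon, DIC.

DIC = 1.33 mmol/L

CA = [HCO3⁻] + 2[CO3²⁻] = (α₁ + 2α₂)·DIC
At pH 7.01: [H⁺]/K1 = 10^-0.63 = 0.23442, K2/[H⁺] = 10^-3.36 = 0.00043652
α₁ = 1/(1 + 0.23442 + 0.00043652) = 1/1.2349 = 0.8098; α₂ = α₁·K2/[H⁺] = 0.0003535
α₁ + 2α₂ = 0.8105
DIC = CA / (α₁ + 2α₂) = 1.08 / 0.8105 = 1.33 mmol/L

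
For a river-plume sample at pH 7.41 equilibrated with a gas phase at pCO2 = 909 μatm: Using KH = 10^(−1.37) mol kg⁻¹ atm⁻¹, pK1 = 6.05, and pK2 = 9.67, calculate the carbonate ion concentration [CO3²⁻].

[CO2*] = KH · pCO2 = 10^(−1.37) × 909×10^-6 = 3.878×10^-5 mol/kg
α₀ = 1/(1 + K1/[H⁺] + K1K2/[H⁺]²) = 1/(1 + 10^+1.36 + 10^-0.90) = 0.04161
DIC = [CO2*]/α₀ = 3.878×10^-5 / 0.04161 = 0.9320 mmol/kg
[CO3²⁻] = α₂·DIC; α₂ = 0.005238, so [CO3²⁻] = 0.005238 × 0.9320 = 0.00488 mmol/kg = 4.88 μmol/kg

[CO3²⁻] = 4.88 μmol/kg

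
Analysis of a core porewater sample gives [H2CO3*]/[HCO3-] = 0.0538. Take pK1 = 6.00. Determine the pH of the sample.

pH = 7.27

From K1 = [H⁺][HCO3-]/[H2CO3*]:  pH = pK1 − log₁₀([H2CO3*]/[HCO3-])
log₁₀(0.0538) = -1.269
pH = 6.00 − (-1.269) = 7.27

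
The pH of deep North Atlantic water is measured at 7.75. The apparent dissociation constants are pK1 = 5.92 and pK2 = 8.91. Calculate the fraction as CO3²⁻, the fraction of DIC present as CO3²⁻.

α₂ = 0.0638

α₂ = 1 / (1 + [H⁺]/K2 + [H⁺]²/(K1K2)) = 1 / (1 + 10^+1.16 + 10^-0.67)
   = 1 / (1 + 14.454 + 0.21380) = 1/15.668 = 0.06382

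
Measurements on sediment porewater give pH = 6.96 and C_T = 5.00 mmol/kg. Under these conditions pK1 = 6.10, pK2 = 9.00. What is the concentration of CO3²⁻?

[CO3²⁻] = 0.0398 mmol/kg

α₂ = 1 / (1 + [H⁺]/K2 + [H⁺]²/(K1K2)) = 1 / (1 + 10^+2.04 + 10^+1.18)
   = 1 / (1 + 109.65 + 15.136) = 1/125.78 = 0.007950
[CO3²⁻] = α₂ × DIC = 0.007950 × 5.00 = 0.0398 mmol/kg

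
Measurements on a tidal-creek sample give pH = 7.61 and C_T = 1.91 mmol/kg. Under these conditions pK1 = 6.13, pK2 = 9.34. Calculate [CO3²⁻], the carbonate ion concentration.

[CO3²⁻] = 0.0338 mmol/kg

α₂ = 1 / (1 + [H⁺]/K2 + [H⁺]²/(K1K2)) = 1 / (1 + 10^+1.73 + 10^+0.25)
   = 1 / (1 + 53.703 + 1.7783) = 1/56.481 = 0.01770
[CO3²⁻] = α₂ × DIC = 0.01770 × 1.91 = 0.0338 mmol/kg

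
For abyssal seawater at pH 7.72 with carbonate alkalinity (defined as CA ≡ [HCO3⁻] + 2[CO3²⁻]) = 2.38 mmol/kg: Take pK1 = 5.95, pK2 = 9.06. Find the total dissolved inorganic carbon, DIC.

CA = [HCO3⁻] + 2[CO3²⁻] = (α₁ + 2α₂)·DIC
At pH 7.72: [H⁺]/K1 = 10^-1.77 = 0.016982, K2/[H⁺] = 10^-1.34 = 0.045709
α₁ = 1/(1 + 0.016982 + 0.045709) = 1/1.0627 = 0.9410; α₂ = α₁·K2/[H⁺] = 0.04301
α₁ + 2α₂ = 1.0270
DIC = CA / (α₁ + 2α₂) = 2.38 / 1.0270 = 2.32 mmol/kg

DIC = 2.32 mmol/kg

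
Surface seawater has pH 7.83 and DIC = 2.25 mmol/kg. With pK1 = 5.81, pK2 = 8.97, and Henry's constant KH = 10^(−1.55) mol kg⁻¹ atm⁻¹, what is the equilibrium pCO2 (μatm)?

α₀ = 1 / (1 + K1/[H⁺] + K1K2/[H⁺]²) = 1 / (1 + 10^+2.02 + 10^+0.88)
   = 1 / (1 + 104.71 + 7.5858) = 1/113.30 = 0.008826
[CO2*] = α₀ × DIC = 0.008826 × 2.25 = 0.01986 mmol/kg = 19.86 μmol/kg
pCO2 = [CO2*]/KH = 1.986×10^-5 / 2.818×10^-2 = 705 μatm

pCO2 = 705 μatm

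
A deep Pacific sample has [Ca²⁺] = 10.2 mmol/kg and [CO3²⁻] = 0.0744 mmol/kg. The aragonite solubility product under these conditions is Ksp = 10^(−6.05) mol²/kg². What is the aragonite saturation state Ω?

Ω = 0.851

Ksp = 10^(−6.05) = 8.913×10^-7
Ω = [Ca²⁺][CO3²⁻]/Ksp = (10.2×10^-3)(0.0744×10^-3) / 8.913×10^-7 = 0.851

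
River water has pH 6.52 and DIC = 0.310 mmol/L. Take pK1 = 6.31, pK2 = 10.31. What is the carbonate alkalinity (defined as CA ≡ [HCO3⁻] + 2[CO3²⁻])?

CA = 0.192 mmol/L

CA = [HCO3⁻] + 2[CO3²⁻] = (α₁ + 2α₂)·DIC
At pH 6.52: [H⁺]/K1 = 10^-0.21 = 0.61660, K2/[H⁺] = 10^-3.79 = 0.00016218
α₁ = 1/(1 + 0.61660 + 0.00016218) = 1/1.6168 = 0.6185; α₂ = α₁·K2/[H⁺] = 0.0001003
α₁ + 2α₂ = 0.6187
CA = 0.6187 × 0.310 = 0.192 mmol/L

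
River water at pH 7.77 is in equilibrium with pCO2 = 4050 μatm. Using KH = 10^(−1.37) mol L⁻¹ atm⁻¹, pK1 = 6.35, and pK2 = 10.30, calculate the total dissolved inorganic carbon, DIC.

[CO2*] = KH · pCO2 = 10^(−1.37) × 4050×10^-6 = 1.728×10^-4 mol/L
α₀ = 1/(1 + K1/[H⁺] + K1K2/[H⁺]²) = 1/(1 + 10^+1.42 + 10^-1.11) = 0.03652
DIC = [CO2*]/α₀ = 1.728×10^-4 / 0.03652 = 4.73 mmol/L

DIC = 4.73 mmol/L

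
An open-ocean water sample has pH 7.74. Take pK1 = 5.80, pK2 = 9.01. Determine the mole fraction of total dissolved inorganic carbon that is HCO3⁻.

α₁ = 1 / (1 + [H⁺]/K1 + K2/[H⁺]) = 1 / (1 + 10^-1.94 + 10^-1.27)
   = 1 / (1 + 0.011482 + 0.053703) = 1/1.0652 = 0.9388

α₁ = 0.939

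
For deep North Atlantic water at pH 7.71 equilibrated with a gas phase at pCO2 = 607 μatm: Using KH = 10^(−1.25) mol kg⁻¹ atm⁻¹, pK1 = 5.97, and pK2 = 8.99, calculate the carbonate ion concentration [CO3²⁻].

[CO3²⁻] = 0.0984 mmol/kg

[CO2*] = KH · pCO2 = 10^(−1.25) × 607×10^-6 = 3.413×10^-5 mol/kg
α₀ = 1/(1 + K1/[H⁺] + K1K2/[H⁺]²) = 1/(1 + 10^+1.74 + 10^+0.46) = 0.01700
DIC = [CO2*]/α₀ = 3.413×10^-5 / 0.01700 = 2.008 mmol/kg
[CO3²⁻] = α₂·DIC; α₂ = 0.04902, so [CO3²⁻] = 0.04902 × 2.008 = 0.0984 mmol/kg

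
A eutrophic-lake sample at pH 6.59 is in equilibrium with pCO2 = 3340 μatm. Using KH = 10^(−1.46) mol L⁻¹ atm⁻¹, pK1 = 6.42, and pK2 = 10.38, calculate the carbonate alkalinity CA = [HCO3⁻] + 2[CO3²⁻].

CA = 0.171 mmol/L

[CO2*] = KH · pCO2 = 10^(−1.46) × 3340×10^-6 = 1.158×10^-4 mol/L
α₀ = 1/(1 + K1/[H⁺] + K1K2/[H⁺]²) = 1/(1 + 10^+0.17 + 10^-3.62) = 0.4033
DIC = [CO2*]/α₀ = 1.158×10^-4 / 0.4033 = 0.2871 mmol/L
CA = (α₁ + 2α₂)·DIC = (0.5966 + 2×9.675×10^-5) × 0.2871 = 0.171 mmol/L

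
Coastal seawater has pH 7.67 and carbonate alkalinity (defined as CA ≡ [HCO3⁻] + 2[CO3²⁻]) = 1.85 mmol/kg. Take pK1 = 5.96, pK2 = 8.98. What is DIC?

CA = [HCO3⁻] + 2[CO3²⁻] = (α₁ + 2α₂)·DIC
At pH 7.67: [H⁺]/K1 = 10^-1.71 = 0.019498, K2/[H⁺] = 10^-1.31 = 0.048978
α₁ = 1/(1 + 0.019498 + 0.048978) = 1/1.0685 = 0.9359; α₂ = α₁·K2/[H⁺] = 0.04584
α₁ + 2α₂ = 1.0276
DIC = CA / (α₁ + 2α₂) = 1.85 / 1.0276 = 1.80 mmol/kg

DIC = 1.80 mmol/kg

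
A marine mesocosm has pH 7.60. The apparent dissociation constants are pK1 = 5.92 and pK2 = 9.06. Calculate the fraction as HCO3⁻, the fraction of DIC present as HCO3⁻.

α₁ = 1 / (1 + [H⁺]/K1 + K2/[H⁺]) = 1 / (1 + 10^-1.68 + 10^-1.46)
   = 1 / (1 + 0.020893 + 0.034674) = 1/1.0556 = 0.9474

α₁ = 0.947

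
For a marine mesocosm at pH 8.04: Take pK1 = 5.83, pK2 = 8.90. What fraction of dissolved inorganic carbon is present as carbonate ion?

α₂ = 1 / (1 + [H⁺]/K2 + [H⁺]²/(K1K2)) = 1 / (1 + 10^+0.86 + 10^-1.35)
   = 1 / (1 + 7.2444 + 0.044668) = 1/8.2890 = 0.1206

α₂ = 0.121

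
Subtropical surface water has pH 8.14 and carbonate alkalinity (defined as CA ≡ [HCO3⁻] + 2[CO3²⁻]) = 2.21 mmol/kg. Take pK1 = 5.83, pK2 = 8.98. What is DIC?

DIC = 1.97 mmol/kg

CA = [HCO3⁻] + 2[CO3²⁻] = (α₁ + 2α₂)·DIC
At pH 8.14: [H⁺]/K1 = 10^-2.31 = 0.0048978, K2/[H⁺] = 10^-0.84 = 0.14454
α₁ = 1/(1 + 0.0048978 + 0.14454) = 1/1.1494 = 0.8700; α₂ = α₁·K2/[H⁺] = 0.1258
α₁ + 2α₂ = 1.1215
DIC = CA / (α₁ + 2α₂) = 2.21 / 1.1215 = 1.97 mmol/kg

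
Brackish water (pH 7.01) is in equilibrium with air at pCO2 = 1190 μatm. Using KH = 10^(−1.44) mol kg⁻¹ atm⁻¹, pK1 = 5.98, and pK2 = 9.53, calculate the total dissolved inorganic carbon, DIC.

DIC = 0.508 mmol/kg

[CO2*] = KH · pCO2 = 10^(−1.44) × 1190×10^-6 = 4.321×10^-5 mol/kg
α₀ = 1/(1 + K1/[H⁺] + K1K2/[H⁺]²) = 1/(1 + 10^+1.03 + 10^-1.49) = 0.08512
DIC = [CO2*]/α₀ = 4.321×10^-5 / 0.08512 = 0.508 mmol/kg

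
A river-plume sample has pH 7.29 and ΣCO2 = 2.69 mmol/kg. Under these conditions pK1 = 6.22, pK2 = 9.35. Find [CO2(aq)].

[CO2*] = 0.209 mmol/kg

α₀ = 1 / (1 + K1/[H⁺] + K1K2/[H⁺]²) = 1 / (1 + 10^+1.07 + 10^-0.99)
   = 1 / (1 + 11.749 + 0.10233) = 1/12.851 = 0.07781
[CO2*] = α₀ × DIC = 0.07781 × 2.69 = 0.209 mmol/kg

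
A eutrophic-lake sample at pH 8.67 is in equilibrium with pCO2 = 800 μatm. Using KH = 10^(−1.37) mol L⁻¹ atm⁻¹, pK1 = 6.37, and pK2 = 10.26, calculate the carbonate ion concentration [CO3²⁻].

[CO3²⁻] = 0.175 mmol/L

[CO2*] = KH · pCO2 = 10^(−1.37) × 800×10^-6 = 3.413×10^-5 mol/L
α₀ = 1/(1 + K1/[H⁺] + K1K2/[H⁺]²) = 1/(1 + 10^+2.30 + 10^+0.71) = 0.004863
DIC = [CO2*]/α₀ = 3.413×10^-5 / 0.004863 = 7.018 mmol/L
[CO3²⁻] = α₂·DIC; α₂ = 0.02494, so [CO3²⁻] = 0.02494 × 7.018 = 0.175 mmol/L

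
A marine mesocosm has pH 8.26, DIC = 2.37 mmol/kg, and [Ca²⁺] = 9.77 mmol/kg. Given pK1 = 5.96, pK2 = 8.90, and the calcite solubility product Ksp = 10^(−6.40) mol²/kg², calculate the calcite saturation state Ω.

Ω = 10.8

α₂ = 1 / (1 + [H⁺]/K2 + [H⁺]²/(K1K2)) = 1 / (1 + 10^+0.64 + 10^-1.66)
   = 1 / (1 + 4.3652 + 0.021878) = 1/5.3870 = 0.1856
[CO3²⁻] = α₂ × DIC = 0.1856 × 2.37 = 0.4399 mmol/kg
Ksp = 10^(−6.40) = 3.981×10^-7
Ω = [Ca²⁺][CO3²⁻]/Ksp = (9.77×10^-3)(4.399×10^-4) / 3.981×10^-7 = 10.8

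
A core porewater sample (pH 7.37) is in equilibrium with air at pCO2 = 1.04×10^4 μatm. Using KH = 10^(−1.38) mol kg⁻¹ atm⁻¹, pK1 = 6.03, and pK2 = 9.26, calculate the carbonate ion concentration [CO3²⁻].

[CO2*] = KH · pCO2 = 10^(−1.38) × 1.04×10^4×10^-6 = 4.335×10^-4 mol/kg
α₀ = 1/(1 + K1/[H⁺] + K1K2/[H⁺]²) = 1/(1 + 10^+1.34 + 10^-0.55) = 0.04318
DIC = [CO2*]/α₀ = 4.335×10^-4 / 0.04318 = 10.04 mmol/kg
[CO3²⁻] = α₂·DIC; α₂ = 0.01217, so [CO3²⁻] = 0.01217 × 10.04 = 0.122 mmol/kg

[CO3²⁻] = 0.122 mmol/kg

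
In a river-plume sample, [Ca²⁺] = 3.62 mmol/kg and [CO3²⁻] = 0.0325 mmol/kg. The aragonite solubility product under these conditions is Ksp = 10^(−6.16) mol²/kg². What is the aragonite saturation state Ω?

Ω = 0.170

Ksp = 10^(−6.16) = 6.918×10^-7
Ω = [Ca²⁺][CO3²⁻]/Ksp = (3.62×10^-3)(0.0325×10^-3) / 6.918×10^-7 = 0.170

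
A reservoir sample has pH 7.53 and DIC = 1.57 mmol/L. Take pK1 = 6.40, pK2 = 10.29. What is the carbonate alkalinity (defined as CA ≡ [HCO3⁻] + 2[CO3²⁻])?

CA = 1.46 mmol/L

CA = [HCO3⁻] + 2[CO3²⁻] = (α₁ + 2α₂)·DIC
At pH 7.53: [H⁺]/K1 = 10^-1.13 = 0.074131, K2/[H⁺] = 10^-2.76 = 0.0017378
α₁ = 1/(1 + 0.074131 + 0.0017378) = 1/1.0759 = 0.9295; α₂ = α₁·K2/[H⁺] = 0.001615
α₁ + 2α₂ = 0.9327
CA = 0.9327 × 1.57 = 1.46 mmol/L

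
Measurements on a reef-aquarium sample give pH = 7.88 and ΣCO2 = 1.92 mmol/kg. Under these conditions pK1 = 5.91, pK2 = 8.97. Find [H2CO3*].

[CO2*] = 18.8 μmol/kg

α₀ = 1 / (1 + K1/[H⁺] + K1K2/[H⁺]²) = 1 / (1 + 10^+1.97 + 10^+0.88)
   = 1 / (1 + 93.325 + 7.5858) = 1/101.91 = 0.009812
[CO2*] = α₀ × DIC = 0.009812 × 1.92 = 0.0188 mmol/kg = 18.8 μmol/kg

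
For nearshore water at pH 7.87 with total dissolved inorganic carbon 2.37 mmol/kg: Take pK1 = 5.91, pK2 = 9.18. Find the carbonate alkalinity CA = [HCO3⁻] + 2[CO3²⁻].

CA = 2.45 mmol/kg

CA = [HCO3⁻] + 2[CO3²⁻] = (α₁ + 2α₂)·DIC
At pH 7.87: [H⁺]/K1 = 10^-1.96 = 0.010965, K2/[H⁺] = 10^-1.31 = 0.048978
α₁ = 1/(1 + 0.010965 + 0.048978) = 1/1.0599 = 0.9434; α₂ = α₁·K2/[H⁺] = 0.04621
α₁ + 2α₂ = 1.0359
CA = 1.0359 × 2.37 = 2.45 mmol/kg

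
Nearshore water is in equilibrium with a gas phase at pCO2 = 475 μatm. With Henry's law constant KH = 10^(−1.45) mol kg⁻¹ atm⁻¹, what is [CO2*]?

KH = 10^(−1.45) = 3.548×10^-2 mol kg⁻¹ atm⁻¹
[CO2*] = KH · pCO2 = 3.548×10^-2 × 475×10^-6 atm = 1.69×10^-5 mol/kg

[CO2*] = 16.9 μmol/kg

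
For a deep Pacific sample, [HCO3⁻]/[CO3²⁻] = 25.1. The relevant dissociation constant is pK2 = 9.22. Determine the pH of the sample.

From K2 = [H⁺][CO3²⁻]/[HCO3⁻]:  pH = pK2 − log₁₀([HCO3⁻]/[CO3²⁻])
log₁₀(25.1) = +1.400
pH = 9.22 − (+1.400) = 7.82

pH = 7.82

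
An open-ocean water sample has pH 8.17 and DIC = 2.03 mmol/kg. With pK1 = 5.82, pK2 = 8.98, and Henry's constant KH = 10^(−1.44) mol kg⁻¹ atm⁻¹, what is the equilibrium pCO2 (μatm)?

pCO2 = 215 μatm

α₀ = 1 / (1 + K1/[H⁺] + K1K2/[H⁺]²) = 1 / (1 + 10^+2.35 + 10^+1.54)
   = 1 / (1 + 223.87 + 34.674) = 1/259.55 = 0.003853
[CO2*] = α₀ × DIC = 0.003853 × 2.03 = 0.007821 mmol/kg = 7.821 μmol/kg
pCO2 = [CO2*]/KH = 7.821×10^-6 / 3.631×10^-2 = 215 μatm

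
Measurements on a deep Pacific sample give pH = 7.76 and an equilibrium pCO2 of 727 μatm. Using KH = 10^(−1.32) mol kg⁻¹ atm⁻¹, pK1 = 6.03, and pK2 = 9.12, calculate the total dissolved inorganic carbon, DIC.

[CO2*] = KH · pCO2 = 10^(−1.32) × 727×10^-6 = 3.480×10^-5 mol/kg
α₀ = 1/(1 + K1/[H⁺] + K1K2/[H⁺]²) = 1/(1 + 10^+1.73 + 10^+0.37) = 0.01753
DIC = [CO2*]/α₀ = 3.480×10^-5 / 0.01753 = 1.99 mmol/kg

DIC = 1.99 mmol/kg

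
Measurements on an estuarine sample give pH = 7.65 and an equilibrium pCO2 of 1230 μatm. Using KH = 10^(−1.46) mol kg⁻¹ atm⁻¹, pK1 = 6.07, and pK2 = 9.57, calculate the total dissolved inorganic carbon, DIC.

[CO2*] = KH · pCO2 = 10^(−1.46) × 1230×10^-6 = 4.265×10^-5 mol/kg
α₀ = 1/(1 + K1/[H⁺] + K1K2/[H⁺]²) = 1/(1 + 10^+1.58 + 10^-0.34) = 0.02533
DIC = [CO2*]/α₀ = 4.265×10^-5 / 0.02533 = 1.68 mmol/kg

DIC = 1.68 mmol/kg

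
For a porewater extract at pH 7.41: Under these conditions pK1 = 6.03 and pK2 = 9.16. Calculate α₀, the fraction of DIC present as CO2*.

α₀ = 1 / (1 + K1/[H⁺] + K1K2/[H⁺]²) = 1 / (1 + 10^+1.38 + 10^-0.37)
   = 1 / (1 + 23.988 + 0.42658) = 1/25.415 = 0.03935

α₀ = 0.0393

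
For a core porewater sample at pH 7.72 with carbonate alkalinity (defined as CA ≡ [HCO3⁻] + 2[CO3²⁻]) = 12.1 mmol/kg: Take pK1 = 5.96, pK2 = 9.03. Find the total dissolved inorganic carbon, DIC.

CA = [HCO3⁻] + 2[CO3²⁻] = (α₁ + 2α₂)·DIC
At pH 7.72: [H⁺]/K1 = 10^-1.76 = 0.017378, K2/[H⁺] = 10^-1.31 = 0.048978
α₁ = 1/(1 + 0.017378 + 0.048978) = 1/1.0664 = 0.9378; α₂ = α₁·K2/[H⁺] = 0.04593
α₁ + 2α₂ = 1.0296
DIC = CA / (α₁ + 2α₂) = 12.1 / 1.0296 = 11.8 mmol/kg

DIC = 11.8 mmol/kg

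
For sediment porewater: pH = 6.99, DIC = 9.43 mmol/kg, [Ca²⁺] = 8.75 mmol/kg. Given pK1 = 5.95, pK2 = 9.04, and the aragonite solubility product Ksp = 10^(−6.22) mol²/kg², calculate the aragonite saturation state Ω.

Ω = 1.11

α₂ = 1 / (1 + [H⁺]/K2 + [H⁺]²/(K1K2)) = 1 / (1 + 10^+2.05 + 10^+1.01)
   = 1 / (1 + 112.20 + 10.233) = 1/123.43 = 0.008101
[CO3²⁻] = α₂ × DIC = 0.008101 × 9.43 = 0.07640 mmol/kg
Ksp = 10^(−6.22) = 6.026×10^-7
Ω = [Ca²⁺][CO3²⁻]/Ksp = (8.75×10^-3)(7.640×10^-5) / 6.026×10^-7 = 1.11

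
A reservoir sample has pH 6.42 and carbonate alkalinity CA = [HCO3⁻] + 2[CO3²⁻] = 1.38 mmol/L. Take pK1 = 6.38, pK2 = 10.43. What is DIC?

CA = [HCO3⁻] + 2[CO3²⁻] = (α₁ + 2α₂)·DIC
At pH 6.42: [H⁺]/K1 = 10^-0.04 = 0.91201, K2/[H⁺] = 10^-4.01 = 9.7724×10^-5
α₁ = 1/(1 + 0.91201 + 9.7724×10^-5) = 1/1.9121 = 0.5230; α₂ = α₁·K2/[H⁺] = 5.111×10^-5
α₁ + 2α₂ = 0.5231
DIC = CA / (α₁ + 2α₂) = 1.38 / 0.5231 = 2.64 mmol/L

DIC = 2.64 mmol/L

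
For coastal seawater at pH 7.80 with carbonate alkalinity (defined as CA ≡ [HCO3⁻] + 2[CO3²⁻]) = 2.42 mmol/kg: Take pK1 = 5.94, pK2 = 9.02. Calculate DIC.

CA = [HCO3⁻] + 2[CO3²⁻] = (α₁ + 2α₂)·DIC
At pH 7.80: [H⁺]/K1 = 10^-1.86 = 0.013804, K2/[H⁺] = 10^-1.22 = 0.060256
α₁ = 1/(1 + 0.013804 + 0.060256) = 1/1.0741 = 0.9310; α₂ = α₁·K2/[H⁺] = 0.05610
α₁ + 2α₂ = 1.0432
DIC = CA / (α₁ + 2α₂) = 2.42 / 1.0432 = 2.32 mmol/kg

DIC = 2.32 mmol/kg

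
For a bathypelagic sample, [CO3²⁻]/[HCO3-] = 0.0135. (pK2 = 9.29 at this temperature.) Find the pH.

pH = 7.42

From K2 = [H⁺][CO3²⁻]/[HCO3-]:  pH = pK2 + log₁₀([CO3²⁻]/[HCO3-])
log₁₀(0.0135) = -1.870
pH = 9.29 + (-1.870) = 7.42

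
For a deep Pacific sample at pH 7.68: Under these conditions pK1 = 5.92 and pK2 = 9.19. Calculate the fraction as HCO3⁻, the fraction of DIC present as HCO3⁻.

α₁ = 0.954

α₁ = 1 / (1 + [H⁺]/K1 + K2/[H⁺]) = 1 / (1 + 10^-1.76 + 10^-1.51)
   = 1 / (1 + 0.017378 + 0.030903) = 1/1.0483 = 0.9539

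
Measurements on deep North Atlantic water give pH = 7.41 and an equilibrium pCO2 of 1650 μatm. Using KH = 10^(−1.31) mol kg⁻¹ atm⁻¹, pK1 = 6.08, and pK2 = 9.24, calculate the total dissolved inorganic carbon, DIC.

DIC = 1.83 mmol/kg

[CO2*] = KH · pCO2 = 10^(−1.31) × 1650×10^-6 = 8.081×10^-5 mol/kg
α₀ = 1/(1 + K1/[H⁺] + K1K2/[H⁺]²) = 1/(1 + 10^+1.33 + 10^-0.50) = 0.04406
DIC = [CO2*]/α₀ = 8.081×10^-5 / 0.04406 = 1.83 mmol/kg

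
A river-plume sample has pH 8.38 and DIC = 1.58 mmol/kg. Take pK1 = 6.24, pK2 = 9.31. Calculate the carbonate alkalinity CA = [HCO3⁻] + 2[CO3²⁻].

CA = [HCO3⁻] + 2[CO3²⁻] = (α₁ + 2α₂)·DIC
At pH 8.38: [H⁺]/K1 = 10^-2.14 = 0.0072444, K2/[H⁺] = 10^-0.93 = 0.11749
α₁ = 1/(1 + 0.0072444 + 0.11749) = 1/1.1247 = 0.8891; α₂ = α₁·K2/[H⁺] = 0.1045
α₁ + 2α₂ = 1.0980
CA = 1.0980 × 1.58 = 1.73 mmol/kg

CA = 1.73 mmol/kg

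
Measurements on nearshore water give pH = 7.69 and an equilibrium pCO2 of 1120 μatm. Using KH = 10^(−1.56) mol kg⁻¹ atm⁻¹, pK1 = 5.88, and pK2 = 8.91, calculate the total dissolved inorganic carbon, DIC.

[CO2*] = KH · pCO2 = 10^(−1.56) × 1120×10^-6 = 3.085×10^-5 mol/kg
α₀ = 1/(1 + K1/[H⁺] + K1K2/[H⁺]²) = 1/(1 + 10^+1.81 + 10^+0.59) = 0.01440
DIC = [CO2*]/α₀ = 3.085×10^-5 / 0.01440 = 2.14 mmol/kg

DIC = 2.14 mmol/kg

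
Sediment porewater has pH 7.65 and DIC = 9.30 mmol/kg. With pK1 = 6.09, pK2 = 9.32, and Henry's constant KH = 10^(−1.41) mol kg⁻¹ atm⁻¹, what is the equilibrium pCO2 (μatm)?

α₀ = 1 / (1 + K1/[H⁺] + K1K2/[H⁺]²) = 1 / (1 + 10^+1.56 + 10^-0.11)
   = 1 / (1 + 36.308 + 0.77625) = 1/38.084 = 0.02626
[CO2*] = α₀ × DIC = 0.02626 × 9.30 = 0.2442 mmol/kg
pCO2 = [CO2*]/KH = 2.442×10^-4 / 3.890×10^-2 = 6280 μatm

pCO2 = 6280 μatm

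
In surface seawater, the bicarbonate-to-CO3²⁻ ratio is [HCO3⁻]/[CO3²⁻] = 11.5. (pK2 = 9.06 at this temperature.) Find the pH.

From K2 = [H⁺][CO3²⁻]/[HCO3⁻]:  pH = pK2 − log₁₀([HCO3⁻]/[CO3²⁻])
log₁₀(11.5) = +1.061
pH = 9.06 − (+1.061) = 8.00

pH = 8.00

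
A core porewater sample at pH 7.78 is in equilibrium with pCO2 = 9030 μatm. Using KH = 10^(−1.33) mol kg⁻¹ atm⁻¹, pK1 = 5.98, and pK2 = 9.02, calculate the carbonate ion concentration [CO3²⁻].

[CO2*] = KH · pCO2 = 10^(−1.33) × 9030×10^-6 = 4.224×10^-4 mol/kg
α₀ = 1/(1 + K1/[H⁺] + K1K2/[H⁺]²) = 1/(1 + 10^+1.80 + 10^+0.56) = 0.01477
DIC = [CO2*]/α₀ = 4.224×10^-4 / 0.01477 = 28.61 mmol/kg
[CO3²⁻] = α₂·DIC; α₂ = 0.05361, so [CO3²⁻] = 0.05361 × 28.61 = 1.53 mmol/kg

[CO3²⁻] = 1.53 mmol/kg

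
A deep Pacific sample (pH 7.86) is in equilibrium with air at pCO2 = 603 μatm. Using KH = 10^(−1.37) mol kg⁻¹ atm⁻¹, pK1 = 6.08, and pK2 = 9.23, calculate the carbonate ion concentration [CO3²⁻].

[CO2*] = KH · pCO2 = 10^(−1.37) × 603×10^-6 = 2.572×10^-5 mol/kg
α₀ = 1/(1 + K1/[H⁺] + K1K2/[H⁺]²) = 1/(1 + 10^+1.78 + 10^+0.41) = 0.01567
DIC = [CO2*]/α₀ = 2.572×10^-5 / 0.01567 = 1.642 mmol/kg
[CO3²⁻] = α₂·DIC; α₂ = 0.04027, so [CO3²⁻] = 0.04027 × 1.642 = 0.0661 mmol/kg

[CO3²⁻] = 0.0661 mmol/kg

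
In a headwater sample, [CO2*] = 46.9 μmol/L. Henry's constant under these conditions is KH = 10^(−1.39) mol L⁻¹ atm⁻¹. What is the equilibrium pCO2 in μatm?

KH = 10^(−1.39) = 4.074×10^-2 mol L⁻¹ atm⁻¹
pCO2 = [CO2*]/KH = 46.9×10^-6 / 4.074×10^-2 = 1.15×10^-3 atm = 1150 μatm

pCO2 = 1150 μatm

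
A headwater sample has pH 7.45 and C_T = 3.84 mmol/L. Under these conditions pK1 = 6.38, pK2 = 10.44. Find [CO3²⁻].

[CO3²⁻] = 3.62 μmol/L

α₂ = 1 / (1 + [H⁺]/K2 + [H⁺]²/(K1K2)) = 1 / (1 + 10^+2.99 + 10^+1.92)
   = 1 / (1 + 977.24 + 83.176) = 1/1061.4 = 0.0009421
[CO3²⁻] = α₂ × DIC = 0.0009421 × 3.84 = 0.00362 mmol/L = 3.62 μmol/L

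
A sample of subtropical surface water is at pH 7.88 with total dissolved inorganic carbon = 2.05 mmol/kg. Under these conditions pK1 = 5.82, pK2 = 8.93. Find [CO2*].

α₀ = 1 / (1 + K1/[H⁺] + K1K2/[H⁺]²) = 1 / (1 + 10^+2.06 + 10^+1.01)
   = 1 / (1 + 114.82 + 10.233) = 1/126.05 = 0.007933
[CO2*] = α₀ × DIC = 0.007933 × 2.05 = 0.0163 mmol/kg = 16.3 μmol/kg

[CO2*] = 16.3 μmol/kg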